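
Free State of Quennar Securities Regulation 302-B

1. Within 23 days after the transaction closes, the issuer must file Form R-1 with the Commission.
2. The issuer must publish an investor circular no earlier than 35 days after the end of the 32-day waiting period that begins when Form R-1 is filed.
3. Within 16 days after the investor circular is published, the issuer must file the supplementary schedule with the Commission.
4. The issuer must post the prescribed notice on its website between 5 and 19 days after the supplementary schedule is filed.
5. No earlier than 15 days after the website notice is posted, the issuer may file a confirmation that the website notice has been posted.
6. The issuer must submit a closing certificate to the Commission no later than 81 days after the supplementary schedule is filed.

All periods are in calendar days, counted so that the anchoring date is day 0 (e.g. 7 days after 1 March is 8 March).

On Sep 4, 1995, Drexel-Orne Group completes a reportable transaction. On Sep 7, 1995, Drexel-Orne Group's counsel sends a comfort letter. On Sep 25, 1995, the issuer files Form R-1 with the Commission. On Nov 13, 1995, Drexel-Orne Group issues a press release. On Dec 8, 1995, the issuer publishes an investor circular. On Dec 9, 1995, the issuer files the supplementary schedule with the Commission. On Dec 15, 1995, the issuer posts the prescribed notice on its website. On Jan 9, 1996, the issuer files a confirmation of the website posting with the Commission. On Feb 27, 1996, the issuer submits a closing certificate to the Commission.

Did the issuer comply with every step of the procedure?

Step 1: 23 days after Sep 4, 1995 (when the transaction closes) is Sep 27, 1995; Sep 25, 1995 is within that limit.
Step 2: the earliest permitted date is 35 days after Oct 27, 1995 (end of the 32-day waiting period, which began when Form R-1 is filed on Sep 25, 1995), i.e. Dec 1, 1995; done Dec 8, 1995 — permitted.
Step 3: 16 days after Dec 8, 1995 (when the investor circular is published) is Dec 24, 1995; completed Dec 9, 1995, before the deadline.
Step 4: the window is 5–19 days after Dec 9, 1995 (when the supplementary schedule is filed), so Dec 14, 1995 through Dec 28, 1995; Dec 15, 1995 falls inside that range.
Step 5: the earliest permitted date is 15 days after Dec 15, 1995 (when the website notice is posted), i.e. Dec 30, 1995; done Jan 9, 1996, after the minimum wait.
Step 6: 81 days after Dec 9, 1995 (when the supplementary schedule is filed) is Feb 28, 1996; Feb 27, 1996 is within that limit.

Yes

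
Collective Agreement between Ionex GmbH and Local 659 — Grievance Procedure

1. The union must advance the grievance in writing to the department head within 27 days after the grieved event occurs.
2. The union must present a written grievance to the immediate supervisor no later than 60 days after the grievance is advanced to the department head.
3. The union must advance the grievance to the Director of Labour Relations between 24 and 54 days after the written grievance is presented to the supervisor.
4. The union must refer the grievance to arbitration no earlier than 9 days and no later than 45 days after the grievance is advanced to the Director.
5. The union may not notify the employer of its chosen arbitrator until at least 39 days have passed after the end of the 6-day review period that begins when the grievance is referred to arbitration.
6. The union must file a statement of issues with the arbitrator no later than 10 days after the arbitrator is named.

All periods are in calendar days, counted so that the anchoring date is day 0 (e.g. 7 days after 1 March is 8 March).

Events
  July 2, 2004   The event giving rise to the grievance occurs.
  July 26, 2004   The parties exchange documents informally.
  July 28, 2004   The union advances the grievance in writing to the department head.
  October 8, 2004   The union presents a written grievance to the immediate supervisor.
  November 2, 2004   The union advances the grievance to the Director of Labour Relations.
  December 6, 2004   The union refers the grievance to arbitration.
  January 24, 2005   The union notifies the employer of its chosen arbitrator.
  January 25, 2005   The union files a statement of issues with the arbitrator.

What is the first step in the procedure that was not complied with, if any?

Step 2

(1) due by July 2, 2004 + 27 days = July 29, 2004; done July 28, 2004 — timely.
(2) due by July 28, 2004 + 60 days = September 26, 2004; October 8, 2004 misses that deadline by 12 days.
The procedure was therefore not followed at step 2.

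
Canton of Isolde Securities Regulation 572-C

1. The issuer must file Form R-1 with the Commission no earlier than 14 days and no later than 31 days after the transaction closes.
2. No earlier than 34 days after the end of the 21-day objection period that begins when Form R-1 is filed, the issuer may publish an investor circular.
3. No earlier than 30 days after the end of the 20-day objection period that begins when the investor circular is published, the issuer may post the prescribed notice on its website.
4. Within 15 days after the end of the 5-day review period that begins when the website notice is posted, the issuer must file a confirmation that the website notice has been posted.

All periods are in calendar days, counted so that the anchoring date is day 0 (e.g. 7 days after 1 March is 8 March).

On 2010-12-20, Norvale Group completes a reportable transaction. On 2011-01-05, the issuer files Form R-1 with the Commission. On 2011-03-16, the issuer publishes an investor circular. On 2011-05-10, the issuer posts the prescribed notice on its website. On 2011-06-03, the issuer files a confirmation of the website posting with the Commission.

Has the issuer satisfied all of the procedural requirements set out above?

No

(1) the permitted window runs from 2010-12-20 + 14 = 2011-01-03 to 2010-12-20 + 31 = 2011-01-20; 2011-01-05 falls inside that range.
(2) permitted from 2011-01-26 + 34 days = 2011-03-01 onward; done 2011-03-16 — permitted.
(3) permitted from 2011-04-05 + 30 days = 2011-05-05 onward; done 2011-05-10, after the minimum wait.
(4) due by 2011-05-15 + 15 days = 2011-05-30; done 2011-06-03 — 4 days late.
Later steps need not be reached.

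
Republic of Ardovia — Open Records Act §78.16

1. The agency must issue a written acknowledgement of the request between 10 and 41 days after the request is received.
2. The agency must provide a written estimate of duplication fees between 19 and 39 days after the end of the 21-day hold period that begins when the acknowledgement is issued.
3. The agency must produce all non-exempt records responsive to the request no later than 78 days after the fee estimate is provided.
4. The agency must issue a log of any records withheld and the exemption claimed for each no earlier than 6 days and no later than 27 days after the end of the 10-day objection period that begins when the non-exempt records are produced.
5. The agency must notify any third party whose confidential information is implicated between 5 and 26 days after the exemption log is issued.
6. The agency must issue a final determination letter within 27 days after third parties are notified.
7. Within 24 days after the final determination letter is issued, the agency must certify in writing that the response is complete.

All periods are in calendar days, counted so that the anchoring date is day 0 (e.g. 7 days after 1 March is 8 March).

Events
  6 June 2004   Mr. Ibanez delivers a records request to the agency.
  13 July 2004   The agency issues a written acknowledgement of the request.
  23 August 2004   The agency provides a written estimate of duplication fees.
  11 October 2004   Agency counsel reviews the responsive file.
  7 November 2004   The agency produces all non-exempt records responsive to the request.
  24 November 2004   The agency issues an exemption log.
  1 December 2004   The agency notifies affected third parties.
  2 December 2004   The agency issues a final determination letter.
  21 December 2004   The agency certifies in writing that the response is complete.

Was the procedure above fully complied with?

Yes

Step 1 — 10 and 41 days from 6 June 2004 (when the request is received) are 16 June 2004 and 17 July 2004 respectively; done 13 July 2004 — within the window.
Step 2 — 19 and 39 days from 3 August 2004 (end of the 21-day hold period, which began when the acknowledgement is issued on 13 July 2004) are 22 August 2004 and 11 September 2004 respectively; done 23 August 2004 — within the window.
Step 3 — counting 78 days from 23 August 2004 (when the fee estimate is provided) gives a deadline of 9 November 2004; done 7 November 2004 — timely.
Step 4 — 6 and 27 days from 17 November 2004 (end of the 10-day objection period, which began when the non-exempt records are produced on 7 November 2004) are 23 November 2004 and 14 December 2004 respectively; done 24 November 2004, which is between those dates.
Step 5 — 5 and 26 days from 24 November 2004 (when the exemption log is issued) are 29 November 2004 and 20 December 2004 respectively; done 1 December 2004 — within the window.
Step 6 — counting 27 days from 1 December 2004 (when third parties are notified) gives a deadline of 28 December 2004; 2 December 2004 is within that limit.
Step 7 — counting 24 days from 2 December 2004 (when the final determination letter is issued) gives a deadline of 26 December 2004; completed 21 December 2004, before the deadline.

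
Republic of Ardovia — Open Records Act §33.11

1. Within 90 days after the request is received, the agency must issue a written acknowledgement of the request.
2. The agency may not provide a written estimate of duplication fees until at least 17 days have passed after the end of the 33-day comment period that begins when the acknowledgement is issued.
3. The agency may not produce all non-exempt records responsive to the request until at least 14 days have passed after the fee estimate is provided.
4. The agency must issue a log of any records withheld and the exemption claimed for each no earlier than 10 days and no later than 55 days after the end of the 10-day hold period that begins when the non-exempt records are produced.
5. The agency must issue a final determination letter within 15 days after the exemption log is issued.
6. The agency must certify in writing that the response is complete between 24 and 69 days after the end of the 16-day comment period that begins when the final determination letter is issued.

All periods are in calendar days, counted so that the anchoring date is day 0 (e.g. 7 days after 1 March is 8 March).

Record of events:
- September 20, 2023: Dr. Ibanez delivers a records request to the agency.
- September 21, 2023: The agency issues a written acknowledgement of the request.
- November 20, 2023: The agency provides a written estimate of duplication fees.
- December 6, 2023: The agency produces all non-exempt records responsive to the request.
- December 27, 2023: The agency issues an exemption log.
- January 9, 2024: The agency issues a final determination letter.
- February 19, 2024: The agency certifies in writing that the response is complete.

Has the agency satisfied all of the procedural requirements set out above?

Yes

Step 1: 90 days after September 20, 2023 (when the request is received) is December 19, 2023; completed September 21, 2023, before the deadline.
Step 2: the earliest permitted date is 17 days after October 24, 2023 (end of the 33-day comment period, which began when the acknowledgement is issued on September 21, 2023), i.e. November 10, 2023; done November 20, 2023 — permitted.
Step 3: the earliest permitted date is 14 days after November 20, 2023 (when the fee estimate is provided), i.e. December 4, 2023; December 6, 2023 is on or after that date.
Step 4: the window is 10–55 days after December 16, 2023 (end of the 10-day hold period, which began when the non-exempt records are produced on December 6, 2023), so December 26, 2023 through February 9, 2024; done December 27, 2023 — within the window.
Step 5: 15 days after December 27, 2023 (when the exemption log is issued) is January 11, 2024; done January 9, 2024 — timely.
Step 6: the window is 24–69 days after January 25, 2024 (end of the 16-day comment period, which began when the final determination letter is issued on January 9, 2024), so February 18, 2024 through April 3, 2024; February 19, 2024 falls inside that range.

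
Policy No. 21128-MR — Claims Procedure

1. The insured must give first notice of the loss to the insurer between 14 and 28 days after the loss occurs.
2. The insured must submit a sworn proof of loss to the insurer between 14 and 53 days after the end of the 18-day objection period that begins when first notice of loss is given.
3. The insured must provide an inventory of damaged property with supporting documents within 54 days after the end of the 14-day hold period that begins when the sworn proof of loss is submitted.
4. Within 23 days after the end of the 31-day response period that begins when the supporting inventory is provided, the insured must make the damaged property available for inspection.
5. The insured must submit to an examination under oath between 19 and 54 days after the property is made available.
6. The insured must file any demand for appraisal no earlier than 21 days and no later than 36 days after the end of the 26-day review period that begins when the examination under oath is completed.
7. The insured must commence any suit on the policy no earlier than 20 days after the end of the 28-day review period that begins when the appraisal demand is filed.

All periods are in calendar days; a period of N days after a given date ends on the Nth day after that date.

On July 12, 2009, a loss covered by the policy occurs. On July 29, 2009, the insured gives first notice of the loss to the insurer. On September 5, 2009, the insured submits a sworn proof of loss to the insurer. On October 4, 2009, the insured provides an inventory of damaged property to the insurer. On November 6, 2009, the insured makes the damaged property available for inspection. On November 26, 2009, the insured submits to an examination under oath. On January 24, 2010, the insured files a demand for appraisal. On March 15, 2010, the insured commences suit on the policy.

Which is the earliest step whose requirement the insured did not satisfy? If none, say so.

None — every step was satisfied

(1) the permitted window runs from July 12, 2009 + 14 = July 26, 2009 to July 12, 2009 + 28 = August 9, 2009; July 29, 2009 falls inside that range.
(2) the permitted window runs from August 16, 2009 + 14 = August 30, 2009 to August 16, 2009 + 53 = October 8, 2009; September 5, 2009 falls inside that range.
(3) due by September 19, 2009 + 54 days = November 12, 2009; completed October 4, 2009, before the deadline.
(4) due by November 4, 2009 + 23 days = November 27, 2009; done November 6, 2009 — timely.
(5) the permitted window runs from November 6, 2009 + 19 = November 25, 2009 to November 6, 2009 + 54 = December 30, 2009; done November 26, 2009 — within the window.
(6) the permitted window runs from December 22, 2009 + 21 = January 12, 2010 to December 22, 2009 + 36 = January 27, 2010; done January 24, 2010, which is between those dates.
(7) permitted from February 21, 2010 + 20 days = March 13, 2010 onward; done March 15, 2010 — permitted.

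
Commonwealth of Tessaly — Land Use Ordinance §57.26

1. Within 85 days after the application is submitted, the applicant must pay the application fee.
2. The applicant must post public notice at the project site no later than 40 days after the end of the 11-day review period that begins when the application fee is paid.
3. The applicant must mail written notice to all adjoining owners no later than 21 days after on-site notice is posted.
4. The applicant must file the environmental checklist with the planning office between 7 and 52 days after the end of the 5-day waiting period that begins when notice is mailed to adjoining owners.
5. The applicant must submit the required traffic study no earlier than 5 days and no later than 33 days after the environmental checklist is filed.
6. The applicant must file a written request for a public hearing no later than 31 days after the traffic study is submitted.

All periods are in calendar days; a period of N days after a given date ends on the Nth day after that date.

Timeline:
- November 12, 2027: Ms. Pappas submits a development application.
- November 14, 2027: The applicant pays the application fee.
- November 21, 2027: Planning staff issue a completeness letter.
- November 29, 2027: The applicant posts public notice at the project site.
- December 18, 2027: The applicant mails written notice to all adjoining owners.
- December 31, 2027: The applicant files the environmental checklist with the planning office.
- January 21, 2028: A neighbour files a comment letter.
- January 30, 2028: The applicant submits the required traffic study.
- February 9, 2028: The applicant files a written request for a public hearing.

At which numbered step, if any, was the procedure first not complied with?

Step 1 — counting 85 days from November 12, 2027 (when the application is submitted) gives a deadline of February 5, 2028; November 14, 2027 is within that limit.
Step 2 — counting 40 days from November 25, 2027 (end of the 11-day review period, which began when the application fee is paid on November 14, 2027) gives a deadline of January 4, 2028; done November 29, 2027 — timely.
Step 3 — counting 21 days from November 29, 2027 (when on-site notice is posted) gives a deadline of December 20, 2027; December 18, 2027 is within that limit.
Step 4 — 7 and 52 days from December 23, 2027 (end of the 5-day waiting period, which began when notice is mailed to adjoining owners on December 18, 2027) are December 30, 2027 and February 13, 2028 respectively; December 31, 2027 falls inside that range.
Step 5 — 5 and 33 days from December 31, 2027 (when the environmental checklist is filed) are January 5, 2028 and February 2, 2028 respectively; January 30, 2028 falls inside that range.
Step 6 — counting 31 days from January 30, 2028 (when the traffic study is submitted) gives a deadline of March 1, 2028; February 9, 2028 is within that limit.

None — every step was satisfied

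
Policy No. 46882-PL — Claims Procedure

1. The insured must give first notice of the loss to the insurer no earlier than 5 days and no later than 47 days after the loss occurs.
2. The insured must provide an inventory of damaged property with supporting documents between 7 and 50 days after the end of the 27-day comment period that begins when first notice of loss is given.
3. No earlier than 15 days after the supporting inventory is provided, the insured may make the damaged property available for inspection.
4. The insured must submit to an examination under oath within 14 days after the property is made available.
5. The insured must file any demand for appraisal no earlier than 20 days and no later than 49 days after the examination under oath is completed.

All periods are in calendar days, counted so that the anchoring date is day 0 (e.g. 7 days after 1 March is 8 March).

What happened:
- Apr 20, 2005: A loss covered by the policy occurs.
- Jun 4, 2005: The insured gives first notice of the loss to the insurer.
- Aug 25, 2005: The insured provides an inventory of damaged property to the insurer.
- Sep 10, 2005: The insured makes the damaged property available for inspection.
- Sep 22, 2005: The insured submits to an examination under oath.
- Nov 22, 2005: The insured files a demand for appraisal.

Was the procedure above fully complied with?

No

Step 1: the window is 5–47 days after Apr 20, 2005 (when the loss occurs), so Apr 25, 2005 through Jun 6, 2005; done Jun 4, 2005, which is between those dates.
Step 2: the window is 7–50 days after Jul 1, 2005 (end of the 27-day comment period, which began when first notice of loss is given on Jun 4, 2005), so Jul 8, 2005 through Aug 20, 2005; Aug 25, 2005 is 5 days past the end of the window.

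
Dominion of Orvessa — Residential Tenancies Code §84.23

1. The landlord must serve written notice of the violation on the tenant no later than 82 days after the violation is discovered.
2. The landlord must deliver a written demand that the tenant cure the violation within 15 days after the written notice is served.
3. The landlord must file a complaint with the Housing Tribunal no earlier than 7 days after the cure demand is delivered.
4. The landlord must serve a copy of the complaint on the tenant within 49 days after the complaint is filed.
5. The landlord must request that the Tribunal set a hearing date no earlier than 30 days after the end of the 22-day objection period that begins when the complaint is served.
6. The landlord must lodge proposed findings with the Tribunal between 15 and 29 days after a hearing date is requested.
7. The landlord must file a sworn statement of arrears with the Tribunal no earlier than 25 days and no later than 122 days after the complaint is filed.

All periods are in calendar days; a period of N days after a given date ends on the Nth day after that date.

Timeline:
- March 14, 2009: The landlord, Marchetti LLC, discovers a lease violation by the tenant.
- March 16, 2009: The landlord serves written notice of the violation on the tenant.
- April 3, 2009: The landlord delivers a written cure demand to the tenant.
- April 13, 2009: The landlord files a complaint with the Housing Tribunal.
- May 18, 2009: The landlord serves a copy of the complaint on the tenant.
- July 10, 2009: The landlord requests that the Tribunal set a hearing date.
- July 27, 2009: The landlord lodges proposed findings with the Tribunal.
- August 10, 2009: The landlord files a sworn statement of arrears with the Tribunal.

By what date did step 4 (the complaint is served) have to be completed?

June 1, 2009

Step 4 runs from April 13, 2009, when the complaint is filed. 49 days after April 13, 2009 is June 1, 2009.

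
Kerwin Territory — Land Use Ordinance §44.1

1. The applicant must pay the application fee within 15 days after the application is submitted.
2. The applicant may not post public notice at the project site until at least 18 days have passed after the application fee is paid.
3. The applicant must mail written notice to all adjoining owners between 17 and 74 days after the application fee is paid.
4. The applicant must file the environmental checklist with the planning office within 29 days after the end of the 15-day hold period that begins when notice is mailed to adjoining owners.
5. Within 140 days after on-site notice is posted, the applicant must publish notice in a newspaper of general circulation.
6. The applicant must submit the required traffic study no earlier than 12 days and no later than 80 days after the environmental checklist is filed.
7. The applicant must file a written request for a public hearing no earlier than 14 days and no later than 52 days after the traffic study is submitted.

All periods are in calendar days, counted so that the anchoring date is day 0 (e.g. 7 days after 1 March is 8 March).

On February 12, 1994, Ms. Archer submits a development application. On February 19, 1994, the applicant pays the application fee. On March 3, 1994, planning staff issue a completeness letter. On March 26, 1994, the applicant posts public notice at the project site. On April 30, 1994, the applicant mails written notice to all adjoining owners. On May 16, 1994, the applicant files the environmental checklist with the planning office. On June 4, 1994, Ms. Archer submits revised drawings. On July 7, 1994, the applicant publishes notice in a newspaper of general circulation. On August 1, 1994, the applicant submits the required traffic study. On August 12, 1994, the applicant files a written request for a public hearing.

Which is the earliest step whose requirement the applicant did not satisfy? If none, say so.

(1) due by February 12, 1994 + 15 days = February 27, 1994; done February 19, 1994 — timely.
(2) permitted from February 19, 1994 + 18 days = March 9, 1994 onward; March 26, 1994 is on or after that date.
(3) the permitted window runs from February 19, 1994 + 17 = March 8, 1994 to February 19, 1994 + 74 = May 4, 1994; done April 30, 1994 — within the window.
(4) due by May 15, 1994 + 29 days = June 13, 1994; May 16, 1994 is within that limit.
(5) due by March 26, 1994 + 140 days = August 13, 1994; July 7, 1994 is within that limit.
(6) the permitted window runs from May 16, 1994 + 12 = May 28, 1994 to May 16, 1994 + 80 = August 4, 1994; August 1, 1994 falls inside that range.
(7) the permitted window runs from August 1, 1994 + 14 = August 15, 1994 to August 1, 1994 + 52 = September 22, 1994; done August 12, 1994 — 3 days before the window opened.
The analysis stops there.

Step 7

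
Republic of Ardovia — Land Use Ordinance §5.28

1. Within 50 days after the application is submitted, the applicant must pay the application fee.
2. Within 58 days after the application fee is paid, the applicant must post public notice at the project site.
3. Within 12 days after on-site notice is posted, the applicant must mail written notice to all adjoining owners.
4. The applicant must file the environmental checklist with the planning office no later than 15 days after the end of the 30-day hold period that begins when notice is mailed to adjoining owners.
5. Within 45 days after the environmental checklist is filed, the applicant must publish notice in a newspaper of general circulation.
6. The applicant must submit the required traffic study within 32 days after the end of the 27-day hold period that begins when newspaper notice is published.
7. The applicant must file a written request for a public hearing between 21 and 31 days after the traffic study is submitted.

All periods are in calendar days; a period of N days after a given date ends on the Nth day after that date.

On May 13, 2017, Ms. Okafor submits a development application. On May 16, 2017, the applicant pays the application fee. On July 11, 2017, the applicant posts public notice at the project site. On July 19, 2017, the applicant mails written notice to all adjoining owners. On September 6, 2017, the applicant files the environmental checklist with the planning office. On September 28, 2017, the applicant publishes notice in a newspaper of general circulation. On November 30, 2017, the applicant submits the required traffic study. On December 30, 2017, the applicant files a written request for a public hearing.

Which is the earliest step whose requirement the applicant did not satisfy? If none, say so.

Step 4

Step 1: 50 days after May 13, 2017 (when the application is submitted) is July 2, 2017; May 16, 2017 is within that limit.
Step 2: 58 days after May 16, 2017 (when the application fee is paid) is July 13, 2017; July 11, 2017 is within that limit.
Step 3: 12 days after July 11, 2017 (when on-site notice is posted) is July 23, 2017; July 19, 2017 is within that limit.
Step 4: 15 days after August 18, 2017 (end of the 30-day hold period, which began when notice is mailed to adjoining owners on July 19, 2017) is September 2, 2017; September 6, 2017 misses that deadline by 4 days.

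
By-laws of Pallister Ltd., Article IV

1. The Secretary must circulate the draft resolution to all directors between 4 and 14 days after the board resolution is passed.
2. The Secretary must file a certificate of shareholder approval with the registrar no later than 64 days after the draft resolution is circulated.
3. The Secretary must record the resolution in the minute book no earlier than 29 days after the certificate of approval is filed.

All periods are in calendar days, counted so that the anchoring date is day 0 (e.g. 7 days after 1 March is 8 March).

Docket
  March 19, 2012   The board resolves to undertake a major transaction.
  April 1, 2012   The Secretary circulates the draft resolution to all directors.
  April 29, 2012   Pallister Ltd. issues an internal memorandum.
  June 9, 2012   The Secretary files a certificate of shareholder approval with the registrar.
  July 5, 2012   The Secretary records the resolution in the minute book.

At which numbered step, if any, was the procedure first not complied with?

Step 1 — 4 and 14 days from March 19, 2012 (when the board resolution is passed) are March 23, 2012 and April 2, 2012 respectively; done April 1, 2012 — within the window.
Step 2 — counting 64 days from April 1, 2012 (when the draft resolution is circulated) gives a deadline of June 4, 2012; June 9, 2012 misses that deadline by 5 days.
The analysis stops there.

Step 2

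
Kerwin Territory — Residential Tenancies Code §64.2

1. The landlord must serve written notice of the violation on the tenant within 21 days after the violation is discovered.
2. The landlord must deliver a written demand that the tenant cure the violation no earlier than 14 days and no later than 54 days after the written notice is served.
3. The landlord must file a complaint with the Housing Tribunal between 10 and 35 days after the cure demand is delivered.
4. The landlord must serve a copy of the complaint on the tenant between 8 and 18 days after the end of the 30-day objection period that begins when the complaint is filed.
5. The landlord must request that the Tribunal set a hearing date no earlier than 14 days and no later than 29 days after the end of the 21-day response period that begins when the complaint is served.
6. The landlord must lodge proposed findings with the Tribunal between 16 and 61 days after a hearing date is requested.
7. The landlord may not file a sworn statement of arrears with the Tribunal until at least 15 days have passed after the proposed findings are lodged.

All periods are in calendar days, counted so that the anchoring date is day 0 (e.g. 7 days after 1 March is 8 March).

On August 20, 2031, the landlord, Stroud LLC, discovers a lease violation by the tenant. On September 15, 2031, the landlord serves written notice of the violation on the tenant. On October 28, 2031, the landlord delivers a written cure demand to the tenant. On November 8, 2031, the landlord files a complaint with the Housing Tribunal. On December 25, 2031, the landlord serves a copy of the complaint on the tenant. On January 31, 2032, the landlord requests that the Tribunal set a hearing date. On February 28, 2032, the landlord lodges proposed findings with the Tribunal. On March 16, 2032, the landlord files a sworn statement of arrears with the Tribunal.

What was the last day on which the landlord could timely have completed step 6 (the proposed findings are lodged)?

April 1, 2032

Step 6 runs from January 31, 2032, when a hearing date is requested. The window is 16–61 days after January 31, 2032; it closes on April 1, 2032.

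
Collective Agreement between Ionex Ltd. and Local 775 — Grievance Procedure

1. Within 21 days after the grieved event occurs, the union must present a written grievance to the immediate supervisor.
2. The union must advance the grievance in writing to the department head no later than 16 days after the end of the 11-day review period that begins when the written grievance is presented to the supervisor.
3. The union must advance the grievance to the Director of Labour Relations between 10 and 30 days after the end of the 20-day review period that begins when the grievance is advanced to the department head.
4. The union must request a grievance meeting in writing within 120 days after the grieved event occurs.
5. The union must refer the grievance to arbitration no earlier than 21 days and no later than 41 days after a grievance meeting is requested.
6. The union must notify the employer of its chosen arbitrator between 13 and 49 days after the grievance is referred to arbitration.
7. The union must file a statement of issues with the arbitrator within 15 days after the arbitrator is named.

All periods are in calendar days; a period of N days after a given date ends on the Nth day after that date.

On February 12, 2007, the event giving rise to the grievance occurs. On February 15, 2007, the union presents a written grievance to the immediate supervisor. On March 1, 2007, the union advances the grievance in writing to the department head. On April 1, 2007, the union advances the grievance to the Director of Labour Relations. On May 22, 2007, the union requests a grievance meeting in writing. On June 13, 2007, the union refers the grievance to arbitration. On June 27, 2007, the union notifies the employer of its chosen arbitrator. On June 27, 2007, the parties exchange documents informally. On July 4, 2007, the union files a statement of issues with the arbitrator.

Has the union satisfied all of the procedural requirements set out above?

Step 1: 21 days after February 12, 2007 (when the grieved event occurs) is March 5, 2007; completed February 15, 2007, before the deadline.
Step 2: 16 days after February 26, 2007 (end of the 11-day review period, which began when the written grievance is presented to the supervisor on February 15, 2007) is March 14, 2007; March 1, 2007 is within that limit.
Step 3: the window is 10–30 days after March 21, 2007 (end of the 20-day review period, which began when the grievance is advanced to the department head on March 1, 2007), so March 31, 2007 through April 20, 2007; April 1, 2007 falls inside that range.
Step 4: 120 days after February 12, 2007 (when the grieved event occurs) is June 12, 2007; completed May 22, 2007, before the deadline.
Step 5: the window is 21–41 days after May 22, 2007 (when a grievance meeting is requested), so June 12, 2007 through July 2, 2007; done June 13, 2007, which is between those dates.
Step 6: the window is 13–49 days after June 13, 2007 (when the grievance is referred to arbitration), so June 26, 2007 through August 1, 2007; done June 27, 2007 — within the window.
Step 7: 15 days after June 27, 2007 (when the arbitrator is named) is July 12, 2007; completed July 4, 2007, before the deadline.

Yes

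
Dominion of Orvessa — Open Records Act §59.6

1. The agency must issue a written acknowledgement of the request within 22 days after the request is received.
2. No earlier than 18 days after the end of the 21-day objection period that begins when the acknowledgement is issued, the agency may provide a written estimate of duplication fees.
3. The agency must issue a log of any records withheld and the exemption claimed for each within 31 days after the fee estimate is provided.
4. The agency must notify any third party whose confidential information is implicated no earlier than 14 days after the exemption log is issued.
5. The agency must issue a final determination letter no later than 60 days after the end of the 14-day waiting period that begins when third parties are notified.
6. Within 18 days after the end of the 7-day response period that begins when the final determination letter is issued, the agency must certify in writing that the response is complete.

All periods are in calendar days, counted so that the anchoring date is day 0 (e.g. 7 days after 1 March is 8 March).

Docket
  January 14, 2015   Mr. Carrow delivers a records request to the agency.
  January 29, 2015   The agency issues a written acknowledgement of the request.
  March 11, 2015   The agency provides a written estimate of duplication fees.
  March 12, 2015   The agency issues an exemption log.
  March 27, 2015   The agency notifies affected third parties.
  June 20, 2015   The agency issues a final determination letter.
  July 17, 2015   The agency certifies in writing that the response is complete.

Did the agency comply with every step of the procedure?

Step 1: 22 days after January 14, 2015 (when the request is received) is February 5, 2015; done January 29, 2015 — timely.
Step 2: the earliest permitted date is 18 days after February 19, 2015 (end of the 21-day objection period, which began when the acknowledgement is issued on January 29, 2015), i.e. March 9, 2015; done March 11, 2015, after the minimum wait.
Step 3: 31 days after March 11, 2015 (when the fee estimate is provided) is April 11, 2015; March 12, 2015 is within that limit.
Step 4: the earliest permitted date is 14 days after March 12, 2015 (when the exemption log is issued), i.e. March 26, 2015; March 27, 2015 is on or after that date.
Step 5: 60 days after April 10, 2015 (end of the 14-day waiting period, which began when third parties are notified on March 27, 2015) is June 9, 2015; June 20, 2015 misses that deadline by 11 days.
That is the first point of non-compliance.

No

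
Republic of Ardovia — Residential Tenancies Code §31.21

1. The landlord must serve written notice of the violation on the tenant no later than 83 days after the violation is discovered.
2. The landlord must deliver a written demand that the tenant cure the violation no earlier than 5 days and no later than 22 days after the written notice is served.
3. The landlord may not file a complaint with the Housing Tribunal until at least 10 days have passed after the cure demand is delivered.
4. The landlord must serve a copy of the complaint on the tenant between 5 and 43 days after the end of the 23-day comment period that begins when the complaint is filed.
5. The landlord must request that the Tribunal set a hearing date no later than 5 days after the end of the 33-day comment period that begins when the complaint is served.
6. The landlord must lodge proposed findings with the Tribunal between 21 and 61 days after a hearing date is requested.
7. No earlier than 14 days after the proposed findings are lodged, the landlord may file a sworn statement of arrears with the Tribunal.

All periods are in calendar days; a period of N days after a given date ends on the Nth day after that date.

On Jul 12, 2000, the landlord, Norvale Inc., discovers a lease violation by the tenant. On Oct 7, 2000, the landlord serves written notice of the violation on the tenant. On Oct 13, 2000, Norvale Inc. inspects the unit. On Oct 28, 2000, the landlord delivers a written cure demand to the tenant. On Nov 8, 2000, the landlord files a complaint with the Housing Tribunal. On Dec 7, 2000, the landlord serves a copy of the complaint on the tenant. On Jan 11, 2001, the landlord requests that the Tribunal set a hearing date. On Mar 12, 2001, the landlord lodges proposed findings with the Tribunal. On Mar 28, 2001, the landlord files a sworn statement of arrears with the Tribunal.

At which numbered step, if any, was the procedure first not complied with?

Step 1: 83 days after Jul 12, 2000 (when the violation is discovered) is Oct 3, 2000; Oct 7, 2000 misses that deadline by 4 days.
The procedure was therefore not followed at step 1.

Step 1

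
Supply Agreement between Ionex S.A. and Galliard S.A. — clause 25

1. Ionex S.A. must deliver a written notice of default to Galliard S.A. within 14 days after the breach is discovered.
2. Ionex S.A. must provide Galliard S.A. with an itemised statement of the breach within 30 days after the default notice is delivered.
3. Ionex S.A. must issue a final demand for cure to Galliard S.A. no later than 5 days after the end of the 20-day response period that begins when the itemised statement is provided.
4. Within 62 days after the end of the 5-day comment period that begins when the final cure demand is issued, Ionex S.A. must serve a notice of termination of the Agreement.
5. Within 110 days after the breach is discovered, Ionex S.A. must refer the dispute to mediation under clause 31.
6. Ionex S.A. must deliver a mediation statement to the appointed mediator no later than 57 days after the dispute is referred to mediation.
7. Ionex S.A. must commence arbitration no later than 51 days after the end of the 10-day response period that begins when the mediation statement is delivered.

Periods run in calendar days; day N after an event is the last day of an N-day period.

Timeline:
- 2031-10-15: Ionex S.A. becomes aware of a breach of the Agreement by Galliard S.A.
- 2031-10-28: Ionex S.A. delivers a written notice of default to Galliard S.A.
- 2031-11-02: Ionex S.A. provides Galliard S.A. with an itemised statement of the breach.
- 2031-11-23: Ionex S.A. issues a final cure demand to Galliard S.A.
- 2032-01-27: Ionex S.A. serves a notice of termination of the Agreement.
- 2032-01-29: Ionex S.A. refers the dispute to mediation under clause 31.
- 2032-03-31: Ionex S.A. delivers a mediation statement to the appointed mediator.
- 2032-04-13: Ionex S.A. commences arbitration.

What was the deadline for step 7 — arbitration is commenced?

The mediation statement is delivered on 2032-03-31; the 10-day response period therefore ends 2032-04-10, and step 7 runs from that date. 51 days after 2032-04-10 is 2032-05-31.

2032-05-31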